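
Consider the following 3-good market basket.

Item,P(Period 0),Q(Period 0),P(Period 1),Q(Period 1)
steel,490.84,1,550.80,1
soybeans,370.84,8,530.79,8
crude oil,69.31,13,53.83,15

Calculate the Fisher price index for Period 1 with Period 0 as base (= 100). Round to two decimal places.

125.37

Laspeyres component (base-period weights):
ΣP(Period 1)Q(Period 0) = 550.80×1 + 530.79×8 + 53.83×13 = 550.8 + 4246.32 + 699.79 = 5496.91
ΣP(Period 0)Q(Period 0) = 490.84×1 + 370.84×8 + 69.31×13 = 490.84 + 2966.72 + 901.03 = 4358.59
L = 5496.91 / 4358.59 × 100 = 126.1167
Paasche component (current-period weights):
ΣP(Period 1)Q(Period 1) = 550.80×1 + 530.79×8 + 53.83×15 = 550.8 + 4246.32 + 807.45 = 5604.57
ΣP(Period 0)Q(Period 1) = 490.84×1 + 370.84×8 + 69.31×15 = 490.84 + 2966.72 + 1039.65 = 4497.21
P = 5604.57 / 4497.21 × 100 = 124.6233
Fisher = √(L × P) = √(126.1167 × 124.6233) = 125.3678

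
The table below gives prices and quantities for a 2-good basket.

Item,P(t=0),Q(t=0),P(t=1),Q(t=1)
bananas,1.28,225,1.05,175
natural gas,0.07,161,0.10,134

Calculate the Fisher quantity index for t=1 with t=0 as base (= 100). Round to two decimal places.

78.05

Laspeyres component (base-period weights):
ΣP(t=0)Q(t=1) = 1.28×175 + 0.07×134 = 224 + 9.38 = 233.38
ΣP(t=0)Q(t=0) = 1.28×225 + 0.07×161 = 288 + 11.27 = 299.27
L = 233.38 / 299.27 × 100 = 77.9831
Paasche component (current-period weights):
ΣP(t=1)Q(t=1) = 1.05×175 + 0.10×134 = 183.75 + 13.4 = 197.15
ΣP(t=1)Q(t=0) = 1.05×225 + 0.10×161 = 236.25 + 16.1 = 252.35
P = 197.15 / 252.35 × 100 = 78.1256
Fisher = √(L × P) = √(77.9831 × 78.1256) = 78.0543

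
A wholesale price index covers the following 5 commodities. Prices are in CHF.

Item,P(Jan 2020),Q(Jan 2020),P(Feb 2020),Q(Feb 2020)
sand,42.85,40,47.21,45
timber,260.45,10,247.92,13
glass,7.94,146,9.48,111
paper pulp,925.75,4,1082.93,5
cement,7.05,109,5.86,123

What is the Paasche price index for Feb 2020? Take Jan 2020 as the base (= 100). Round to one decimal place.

Paasche price index uses current-period quantities as weights.
ΣP(Feb 2020)·Q(Feb 2020) = 47.21×45 + 247.92×13 + 9.48×111 + 1082.93×5 + 5.86×123 = 2124.45 + 3222.96 + 1052.28 + 5414.65 + 720.78 = 12535.12
ΣP(Jan 2020)·Q(Feb 2020) = 42.85×45 + 260.45×13 + 7.94×111 + 925.75×5 + 7.05×123 = 1928.25 + 3385.85 + 881.34 + 4628.75 + 867.15 = 11691.34
Index = 12535.12 / 11691.34 × 100 = 107.2171

107.2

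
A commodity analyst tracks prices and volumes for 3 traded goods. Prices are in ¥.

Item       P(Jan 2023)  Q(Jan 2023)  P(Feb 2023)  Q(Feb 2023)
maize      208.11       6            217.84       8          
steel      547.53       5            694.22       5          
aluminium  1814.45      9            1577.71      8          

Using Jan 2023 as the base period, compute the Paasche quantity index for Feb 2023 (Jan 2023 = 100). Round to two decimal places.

93.98

Paasche quantity index uses current-period prices as weights.
ΣP(Feb 2023)·Q(Feb 2023) = 217.84×8 + 694.22×5 + 1577.71×8 = 1742.72 + 3471.1 + 12621.68 = 17835.5
ΣP(Feb 2023)·Q(Jan 2023) = 217.84×6 + 694.22×5 + 1577.71×9 = 1307.04 + 3471.1 + 14199.39 = 18977.53
Index = 17835.5 / 18977.53 × 100 = 93.9822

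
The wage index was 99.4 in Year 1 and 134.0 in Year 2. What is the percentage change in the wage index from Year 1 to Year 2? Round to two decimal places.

Change = (134.0 − 99.4) / 99.4 × 100
       = 34.6 / 99.4 × 100 = 34.8089%

34.81%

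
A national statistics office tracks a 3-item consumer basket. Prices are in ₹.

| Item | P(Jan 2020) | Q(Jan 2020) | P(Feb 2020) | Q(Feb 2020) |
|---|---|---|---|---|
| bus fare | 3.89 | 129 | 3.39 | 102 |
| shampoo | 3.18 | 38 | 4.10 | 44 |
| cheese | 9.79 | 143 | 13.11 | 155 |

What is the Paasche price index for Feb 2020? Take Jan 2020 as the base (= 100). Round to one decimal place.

Paasche price index uses current-period quantities as weights.
ΣP(Feb 2020)·Q(Feb 2020) = 3.39×102 + 4.10×44 + 13.11×155 = 345.78 + 180.4 + 2032.05 = 2558.23
ΣP(Jan 2020)·Q(Feb 2020) = 3.89×102 + 3.18×44 + 9.79×155 = 396.78 + 139.92 + 1517.45 = 2054.15
Index = 2558.23 / 2054.15 × 100 = 124.5396

124.5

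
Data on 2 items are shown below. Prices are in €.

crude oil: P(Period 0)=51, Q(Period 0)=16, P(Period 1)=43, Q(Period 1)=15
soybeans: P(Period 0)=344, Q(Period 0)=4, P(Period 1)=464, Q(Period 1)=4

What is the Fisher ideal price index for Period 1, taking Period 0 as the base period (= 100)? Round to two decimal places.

116.44

Laspeyres component (base-period weights):
ΣP(Period 1)Q(Period 0) = 43×16 + 464×4 = 688 + 1856 = 2544
ΣP(Period 0)Q(Period 0) = 51×16 + 344×4 = 816 + 1376 = 2192
L = 2544 / 2192 × 100 = 116.0584
Paasche component (current-period weights):
ΣP(Period 1)Q(Period 1) = 43×15 + 464×4 = 645 + 1856 = 2501
ΣP(Period 0)Q(Period 1) = 51×15 + 344×4 = 765 + 1376 = 2141
P = 2501 / 2141 × 100 = 116.8146
Fisher = √(L × P) = √(116.0584 × 116.8146) = 116.4359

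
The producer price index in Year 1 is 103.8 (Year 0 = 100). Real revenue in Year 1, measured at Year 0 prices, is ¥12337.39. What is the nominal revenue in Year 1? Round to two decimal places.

Nominal = Real × (Index/100) = 12337.39 × (103.8/100)
        = 12337.39 × 1.038 = 12806.2108

12806.21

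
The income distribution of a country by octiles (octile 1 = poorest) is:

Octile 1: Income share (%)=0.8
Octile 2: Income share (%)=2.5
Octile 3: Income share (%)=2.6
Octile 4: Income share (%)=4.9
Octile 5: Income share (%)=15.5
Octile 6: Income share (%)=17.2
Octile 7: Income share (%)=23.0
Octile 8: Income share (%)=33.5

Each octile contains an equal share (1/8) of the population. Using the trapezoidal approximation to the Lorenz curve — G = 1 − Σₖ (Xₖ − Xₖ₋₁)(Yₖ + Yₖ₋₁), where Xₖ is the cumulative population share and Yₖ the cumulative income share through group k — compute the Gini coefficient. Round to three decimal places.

Cumulative income shares Yₖ: 0.0080, 0.0330, 0.0590, 0.1080, 0.2630, 0.4350, 0.6650, 1.0000
Σ (Xₖ−Xₖ₋₁)(Yₖ+Yₖ₋₁) = (1/8)(0.0080+0.0000) + (1/8)(0.0330+0.0080) + (1/8)(0.0590+0.0330) + (1/8)(0.1080+0.0590) + (1/8)(0.2630+0.1080) + (1/8)(0.4350+0.2630) + (1/8)(0.6650+0.4350) + (1/8)(1.0000+0.6650)
  = 0.0010 + 0.0051 + 0.0115 + 0.0209 + 0.0464 + 0.0872 + 0.1375 + 0.2081 = 0.5178
G = 1 − 0.5178 = 0.4822

0.482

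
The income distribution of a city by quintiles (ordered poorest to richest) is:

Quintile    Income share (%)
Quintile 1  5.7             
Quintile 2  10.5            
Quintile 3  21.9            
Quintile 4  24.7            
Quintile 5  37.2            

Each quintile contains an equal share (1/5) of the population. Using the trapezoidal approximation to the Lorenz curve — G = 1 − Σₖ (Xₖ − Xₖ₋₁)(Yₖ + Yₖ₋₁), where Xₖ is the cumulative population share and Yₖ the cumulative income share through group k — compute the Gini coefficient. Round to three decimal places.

0.309

Cumulative income shares Yₖ: 0.0570, 0.1620, 0.3810, 0.6280, 1.0000
Σ (Xₖ−Xₖ₋₁)(Yₖ+Yₖ₋₁) = (1/5)(0.0570+0.0000) + (1/5)(0.1620+0.0570) + (1/5)(0.3810+0.1620) + (1/5)(0.6280+0.3810) + (1/5)(1.0000+0.6280)
  = 0.0114 + 0.0438 + 0.1086 + 0.2018 + 0.3256 = 0.6912
G = 1 − 0.6912 = 0.3088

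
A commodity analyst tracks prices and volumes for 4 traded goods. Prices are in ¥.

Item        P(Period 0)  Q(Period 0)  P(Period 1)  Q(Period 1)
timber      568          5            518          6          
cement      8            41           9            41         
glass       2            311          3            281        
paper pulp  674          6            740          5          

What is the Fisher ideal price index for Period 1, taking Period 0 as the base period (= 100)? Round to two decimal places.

105.47

Laspeyres component (base-period weights):
ΣP(Period 1)Q(Period 0) = 518×5 + 9×41 + 3×311 + 740×6 = 2590 + 369 + 933 + 4440 = 8332
ΣP(Period 0)Q(Period 0) = 568×5 + 8×41 + 2×311 + 674×6 = 2840 + 328 + 622 + 4044 = 7834
L = 8332 / 7834 × 100 = 106.3569
Paasche component (current-period weights):
ΣP(Period 1)Q(Period 1) = 518×6 + 9×41 + 3×281 + 740×5 = 3108 + 369 + 843 + 3700 = 8020
ΣP(Period 0)Q(Period 1) = 568×6 + 8×41 + 2×281 + 674×5 = 3408 + 328 + 562 + 3370 = 7668
P = 8020 / 7668 × 100 = 104.5905
Fisher = √(L × P) = √(106.3569 × 104.5905) = 105.4700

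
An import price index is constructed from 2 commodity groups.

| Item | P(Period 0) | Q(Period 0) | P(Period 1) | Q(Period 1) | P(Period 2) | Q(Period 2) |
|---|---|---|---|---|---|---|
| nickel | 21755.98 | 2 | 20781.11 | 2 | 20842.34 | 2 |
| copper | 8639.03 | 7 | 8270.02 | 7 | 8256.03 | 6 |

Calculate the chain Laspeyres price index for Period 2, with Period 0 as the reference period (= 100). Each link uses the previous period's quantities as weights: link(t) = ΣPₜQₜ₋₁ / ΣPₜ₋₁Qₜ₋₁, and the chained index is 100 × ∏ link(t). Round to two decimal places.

95.66

Link Period 0→Period 1:
ΣP(Period 1)Q(Period 0) = 20781.11×2 + 8270.02×7 = 41562.22 + 57890.14 = 99452.36
ΣP(Period 0)Q(Period 0) = 21755.98×2 + 8639.03×7 = 43511.96 + 60473.21 = 103985.17
link = 99452.36/103985.17 = 0.956409
Link Period 1→Period 2:
ΣP(Period 2)Q(Period 1) = 20842.34×2 + 8256.03×7 = 41684.68 + 57792.21 = 99476.89
ΣP(Period 1)Q(Period 1) = 20781.11×2 + 8270.02×7 = 41562.22 + 57890.14 = 99452.36
link = 99476.89/99452.36 = 1.000247
Chained index = 100 × 0.956409 × 1.000247 = 95.6645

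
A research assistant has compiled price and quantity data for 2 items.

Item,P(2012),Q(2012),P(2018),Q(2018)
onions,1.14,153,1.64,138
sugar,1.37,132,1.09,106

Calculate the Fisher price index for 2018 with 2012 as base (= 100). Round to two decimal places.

112.06

Laspeyres component (base-period weights):
ΣP(2018)Q(2012) = 1.64×153 + 1.09×132 = 250.92 + 143.88 = 394.8
ΣP(2012)Q(2012) = 1.14×153 + 1.37×132 = 174.42 + 180.84 = 355.26
L = 394.8 / 355.26 × 100 = 111.1299
Paasche component (current-period weights):
ΣP(2018)Q(2018) = 1.64×138 + 1.09×106 = 226.32 + 115.54 = 341.86
ΣP(2012)Q(2018) = 1.14×138 + 1.37×106 = 157.32 + 145.22 = 302.54
P = 341.86 / 302.54 × 100 = 112.9966
Fisher = √(L × P) = √(111.1299 × 112.9966) = 112.0594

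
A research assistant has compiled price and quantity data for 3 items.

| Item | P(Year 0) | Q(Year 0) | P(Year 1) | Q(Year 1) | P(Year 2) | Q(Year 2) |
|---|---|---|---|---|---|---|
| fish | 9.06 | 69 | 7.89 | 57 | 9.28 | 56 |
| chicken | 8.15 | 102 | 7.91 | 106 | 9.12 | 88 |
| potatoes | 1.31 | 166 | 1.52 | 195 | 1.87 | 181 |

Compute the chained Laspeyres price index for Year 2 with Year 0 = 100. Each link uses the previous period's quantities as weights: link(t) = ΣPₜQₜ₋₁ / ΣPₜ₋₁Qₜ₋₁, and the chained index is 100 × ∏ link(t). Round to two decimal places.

Link Year 0→Year 1:
ΣP(Year 1)Q(Year 0) = 7.89×69 + 7.91×102 + 1.52×166 = 544.41 + 806.82 + 252.32 = 1603.55
ΣP(Year 0)Q(Year 0) = 9.06×69 + 8.15×102 + 1.31×166 = 625.14 + 831.3 + 217.46 = 1673.9
link = 1603.55/1673.9 = 0.957972
Link Year 1→Year 2:
ΣP(Year 2)Q(Year 1) = 9.28×57 + 9.12×106 + 1.87×195 = 528.96 + 966.72 + 364.65 = 1860.33
ΣP(Year 1)Q(Year 1) = 7.89×57 + 7.91×106 + 1.52×195 = 449.73 + 838.46 + 296.4 = 1584.59
link = 1860.33/1584.59 = 1.174013
Chained index = 100 × 0.957972 × 1.174013 = 112.4672

112.47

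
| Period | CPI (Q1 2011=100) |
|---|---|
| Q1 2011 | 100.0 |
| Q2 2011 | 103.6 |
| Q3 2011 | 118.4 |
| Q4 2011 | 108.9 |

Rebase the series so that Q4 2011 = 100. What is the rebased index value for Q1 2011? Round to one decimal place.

Rebased(Q1 2011) = 100.0 / 108.9 × 100 = 91.8274

91.8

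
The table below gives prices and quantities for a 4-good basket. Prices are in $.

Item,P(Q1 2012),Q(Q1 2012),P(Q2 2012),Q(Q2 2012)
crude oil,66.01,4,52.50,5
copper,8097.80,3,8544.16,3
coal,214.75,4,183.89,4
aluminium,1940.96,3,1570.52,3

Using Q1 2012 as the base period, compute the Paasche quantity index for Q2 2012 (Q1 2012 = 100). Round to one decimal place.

100.2

Paasche quantity index uses current-period prices as weights.
ΣP(Q2 2012)·Q(Q2 2012) = 52.50×5 + 8544.16×3 + 183.89×4 + 1570.52×3 = 262.5 + 25632.48 + 735.56 + 4711.56 = 31342.1
ΣP(Q2 2012)·Q(Q1 2012) = 52.50×4 + 8544.16×3 + 183.89×4 + 1570.52×3 = 210 + 25632.48 + 735.56 + 4711.56 = 31289.6
Index = 31342.1 / 31289.6 × 100 = 100.1678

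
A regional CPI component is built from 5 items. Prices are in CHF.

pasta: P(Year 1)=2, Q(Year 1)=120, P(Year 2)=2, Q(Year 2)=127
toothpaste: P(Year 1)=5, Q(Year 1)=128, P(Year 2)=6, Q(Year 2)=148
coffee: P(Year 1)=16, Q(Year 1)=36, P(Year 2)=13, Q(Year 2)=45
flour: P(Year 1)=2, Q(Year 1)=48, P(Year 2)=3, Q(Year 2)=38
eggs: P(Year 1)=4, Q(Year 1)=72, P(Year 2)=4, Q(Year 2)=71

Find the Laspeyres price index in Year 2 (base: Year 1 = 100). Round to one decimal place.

103.7

Laspeyres price index uses base-period quantities as weights.
ΣP(Year 2)·Q(Year 1) = 2×120 + 6×128 + 13×36 + 3×48 + 4×72 = 240 + 768 + 468 + 144 + 288 = 1908
ΣP(Year 1)·Q(Year 1) = 2×120 + 5×128 + 16×36 + 2×48 + 4×72 = 240 + 640 + 576 + 96 + 288 = 1840
Index = 1908 / 1840 × 100 = 103.6957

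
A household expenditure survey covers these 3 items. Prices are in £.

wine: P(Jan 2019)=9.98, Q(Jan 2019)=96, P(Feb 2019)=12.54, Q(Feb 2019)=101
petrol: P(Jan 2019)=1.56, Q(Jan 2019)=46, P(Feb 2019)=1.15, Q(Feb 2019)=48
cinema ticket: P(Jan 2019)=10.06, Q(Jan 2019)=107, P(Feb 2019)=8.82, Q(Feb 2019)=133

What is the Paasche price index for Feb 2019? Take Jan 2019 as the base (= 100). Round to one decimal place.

103.1

Paasche price index uses current-period quantities as weights.
ΣP(Feb 2019)·Q(Feb 2019) = 12.54×101 + 1.15×48 + 8.82×133 = 1266.54 + 55.2 + 1173.06 = 2494.8
ΣP(Jan 2019)·Q(Feb 2019) = 9.98×101 + 1.56×48 + 10.06×133 = 1007.98 + 74.88 + 1337.98 = 2420.84
Index = 2494.8 / 2420.84 × 100 = 103.0551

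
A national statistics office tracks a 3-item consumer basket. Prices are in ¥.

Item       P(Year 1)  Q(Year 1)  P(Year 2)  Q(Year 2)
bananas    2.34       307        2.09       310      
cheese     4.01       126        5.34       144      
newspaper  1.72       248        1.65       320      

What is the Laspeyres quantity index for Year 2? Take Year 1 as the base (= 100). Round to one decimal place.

Laspeyres quantity index uses base-period prices as weights.
ΣP(Year 1)·Q(Year 2) = 2.34×310 + 4.01×144 + 1.72×320 = 725.4 + 577.44 + 550.4 = 1853.24
ΣP(Year 1)·Q(Year 1) = 2.34×307 + 4.01×126 + 1.72×248 = 718.38 + 505.26 + 426.56 = 1650.2
Index = 1853.24 / 1650.2 × 100 = 112.3040

112.3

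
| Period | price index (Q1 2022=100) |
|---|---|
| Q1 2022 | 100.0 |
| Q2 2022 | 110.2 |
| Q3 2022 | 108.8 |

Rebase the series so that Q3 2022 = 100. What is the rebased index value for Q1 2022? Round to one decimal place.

Rebased(Q1 2022) = 100.0 / 108.8 × 100 = 91.9118

91.9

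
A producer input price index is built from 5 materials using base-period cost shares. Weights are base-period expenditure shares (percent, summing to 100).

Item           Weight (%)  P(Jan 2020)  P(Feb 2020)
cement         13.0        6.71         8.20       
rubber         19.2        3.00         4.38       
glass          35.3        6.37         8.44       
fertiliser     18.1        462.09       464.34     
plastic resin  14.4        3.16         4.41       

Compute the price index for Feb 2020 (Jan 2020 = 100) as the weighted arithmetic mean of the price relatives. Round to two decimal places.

cement: 13.0 × (8.20/6.71) = 13.0 × 1.222057 = 15.8867
rubber: 19.2 × (4.38/3.00) = 19.2 × 1.460000 = 28.0320
glass: 35.3 × (8.44/6.37) = 35.3 × 1.324961 = 46.7711
fertiliser: 18.1 × (464.34/462.09) = 18.1 × 1.004869 = 18.1881
plastic resin: 14.4 × (4.41/3.16) = 14.4 × 1.395570 = 20.0962
Index = Σ wᵢ·(p₁ᵢ/p₀ᵢ) = 15.8867 + 28.0320 + 46.7711 + 18.1881 + 20.0962 = 128.9742

128.97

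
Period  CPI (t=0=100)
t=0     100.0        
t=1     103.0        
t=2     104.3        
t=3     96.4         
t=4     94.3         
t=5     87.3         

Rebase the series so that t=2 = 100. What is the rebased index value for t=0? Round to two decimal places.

95.88

Rebased(t=0) = 100.0 / 104.3 × 100 = 95.8773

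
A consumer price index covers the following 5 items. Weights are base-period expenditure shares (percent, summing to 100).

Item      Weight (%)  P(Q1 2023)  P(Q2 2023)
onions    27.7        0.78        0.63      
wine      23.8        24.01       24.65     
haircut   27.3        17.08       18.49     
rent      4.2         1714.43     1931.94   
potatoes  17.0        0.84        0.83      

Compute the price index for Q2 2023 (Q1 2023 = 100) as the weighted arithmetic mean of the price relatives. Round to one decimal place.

97.9

onions: 27.7 × (0.63/0.78) = 27.7 × 0.807692 = 22.3731
wine: 23.8 × (24.65/24.01) = 23.8 × 1.026656 = 24.4344
haircut: 27.3 × (18.49/17.08) = 27.3 × 1.082553 = 29.5537
rent: 4.2 × (1931.94/1714.43) = 4.2 × 1.126870 = 4.7329
potatoes: 17.0 × (0.83/0.84) = 17.0 × 0.988095 = 16.7976
Index = Σ wᵢ·(p₁ᵢ/p₀ᵢ) = 22.3731 + 24.4344 + 29.5537 + 4.7329 + 16.7976 = 97.8916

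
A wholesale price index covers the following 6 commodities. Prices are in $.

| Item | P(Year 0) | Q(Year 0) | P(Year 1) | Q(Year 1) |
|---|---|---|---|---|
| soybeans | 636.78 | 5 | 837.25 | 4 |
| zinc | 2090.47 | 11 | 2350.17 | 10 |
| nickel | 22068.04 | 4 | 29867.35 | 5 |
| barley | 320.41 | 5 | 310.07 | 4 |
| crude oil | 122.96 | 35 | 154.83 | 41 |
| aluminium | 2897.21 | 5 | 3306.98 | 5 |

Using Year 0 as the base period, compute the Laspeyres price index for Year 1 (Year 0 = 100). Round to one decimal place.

128.3

Laspeyres price index uses base-period quantities as weights.
ΣP(Year 1)·Q(Year 0) = 837.25×5 + 2350.17×11 + 29867.35×4 + 310.07×5 + 154.83×35 + 3306.98×5 = 4186.25 + 25851.87 + 119469.4 + 1550.35 + 5419.05 + 16534.9 = 173011.82
ΣP(Year 0)·Q(Year 0) = 636.78×5 + 2090.47×11 + 22068.04×4 + 320.41×5 + 122.96×35 + 2897.21×5 = 3183.9 + 22995.17 + 88272.16 + 1602.05 + 4303.6 + 14486.05 = 134842.93
Index = 173011.82 / 134842.93 × 100 = 128.3062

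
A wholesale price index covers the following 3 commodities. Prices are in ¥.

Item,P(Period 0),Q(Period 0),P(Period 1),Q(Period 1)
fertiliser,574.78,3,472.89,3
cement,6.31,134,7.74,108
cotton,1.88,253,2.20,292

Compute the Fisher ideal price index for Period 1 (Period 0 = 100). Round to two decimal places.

98.48

Laspeyres component (base-period weights):
ΣP(Period 1)Q(Period 0) = 472.89×3 + 7.74×134 + 2.20×253 = 1418.67 + 1037.16 + 556.6 = 3012.43
ΣP(Period 0)Q(Period 0) = 574.78×3 + 6.31×134 + 1.88×253 = 1724.34 + 845.54 + 475.64 = 3045.52
L = 3012.43 / 3045.52 × 100 = 98.9135
Paasche component (current-period weights):
ΣP(Period 1)Q(Period 1) = 472.89×3 + 7.74×108 + 2.20×292 = 1418.67 + 835.92 + 642.4 = 2896.99
ΣP(Period 0)Q(Period 1) = 574.78×3 + 6.31×108 + 1.88×292 = 1724.34 + 681.48 + 548.96 = 2954.78
P = 2896.99 / 2954.78 × 100 = 98.0442
Fisher = √(L × P) = √(98.9135 × 98.0442) = 98.4779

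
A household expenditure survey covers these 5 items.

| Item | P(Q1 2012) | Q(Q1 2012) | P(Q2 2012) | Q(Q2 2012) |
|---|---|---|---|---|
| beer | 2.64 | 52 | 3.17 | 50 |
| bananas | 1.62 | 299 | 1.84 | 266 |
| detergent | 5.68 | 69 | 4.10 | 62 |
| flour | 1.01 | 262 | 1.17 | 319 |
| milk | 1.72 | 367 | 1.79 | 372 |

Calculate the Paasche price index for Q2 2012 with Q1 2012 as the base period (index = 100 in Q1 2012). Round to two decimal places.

103.42

Paasche price index uses current-period quantities as weights.
ΣP(Q2 2012)·Q(Q2 2012) = 3.17×50 + 1.84×266 + 4.10×62 + 1.17×319 + 1.79×372 = 158.5 + 489.44 + 254.2 + 373.23 + 665.88 = 1941.25
ΣP(Q1 2012)·Q(Q2 2012) = 2.64×50 + 1.62×266 + 5.68×62 + 1.01×319 + 1.72×372 = 132 + 430.92 + 352.16 + 322.19 + 639.84 = 1877.11
Index = 1941.25 / 1877.11 × 100 = 103.4170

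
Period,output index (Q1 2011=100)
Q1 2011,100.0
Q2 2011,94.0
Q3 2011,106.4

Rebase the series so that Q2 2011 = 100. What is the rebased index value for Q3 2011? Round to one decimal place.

Rebased(Q3 2011) = 106.4 / 94.0 × 100 = 113.1915

113.2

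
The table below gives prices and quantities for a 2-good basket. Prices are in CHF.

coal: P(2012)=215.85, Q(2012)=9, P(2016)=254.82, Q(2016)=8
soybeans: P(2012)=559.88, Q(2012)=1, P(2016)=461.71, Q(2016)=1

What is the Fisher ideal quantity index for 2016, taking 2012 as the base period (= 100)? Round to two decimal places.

91.06

Laspeyres component (base-period weights):
ΣP(2012)Q(2016) = 215.85×8 + 559.88×1 = 1726.8 + 559.88 = 2286.68
ΣP(2012)Q(2012) = 215.85×9 + 559.88×1 = 1942.65 + 559.88 = 2502.53
L = 2286.68 / 2502.53 × 100 = 91.3747
Paasche component (current-period weights):
ΣP(2016)Q(2016) = 254.82×8 + 461.71×1 = 2038.56 + 461.71 = 2500.27
ΣP(2016)Q(2012) = 254.82×9 + 461.71×1 = 2293.38 + 461.71 = 2755.09
P = 2500.27 / 2755.09 × 100 = 90.7509
Fisher = √(L × P) = √(91.3747 × 90.7509) = 91.0623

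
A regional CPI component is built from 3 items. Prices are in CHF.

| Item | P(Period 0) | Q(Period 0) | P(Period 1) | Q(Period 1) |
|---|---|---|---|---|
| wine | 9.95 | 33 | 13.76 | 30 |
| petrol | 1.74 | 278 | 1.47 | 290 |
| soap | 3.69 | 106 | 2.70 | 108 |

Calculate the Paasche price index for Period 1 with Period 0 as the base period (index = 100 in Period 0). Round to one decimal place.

Paasche price index uses current-period quantities as weights.
ΣP(Period 1)·Q(Period 1) = 13.76×30 + 1.47×290 + 2.70×108 = 412.8 + 426.3 + 291.6 = 1130.7
ΣP(Period 0)·Q(Period 1) = 9.95×30 + 1.74×290 + 3.69×108 = 298.5 + 504.6 + 398.52 = 1201.62
Index = 1130.7 / 1201.62 × 100 = 94.0980

94.1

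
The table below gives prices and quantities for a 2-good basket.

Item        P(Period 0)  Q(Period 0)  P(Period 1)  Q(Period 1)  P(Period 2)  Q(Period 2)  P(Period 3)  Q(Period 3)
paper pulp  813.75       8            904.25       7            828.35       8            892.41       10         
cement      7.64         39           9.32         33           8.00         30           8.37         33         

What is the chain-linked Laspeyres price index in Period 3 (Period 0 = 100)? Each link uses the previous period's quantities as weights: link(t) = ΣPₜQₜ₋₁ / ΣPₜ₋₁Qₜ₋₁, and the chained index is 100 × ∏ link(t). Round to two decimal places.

Link Period 0→Period 1:
ΣP(Period 1)Q(Period 0) = 904.25×8 + 9.32×39 = 7234 + 363.48 = 7597.48
ΣP(Period 0)Q(Period 0) = 813.75×8 + 7.64×39 = 6510 + 297.96 = 6807.96
link = 7597.48/6807.96 = 1.115970
Link Period 1→Period 2:
ΣP(Period 2)Q(Period 1) = 828.35×7 + 8.00×33 = 5798.45 + 264 = 6062.45
ΣP(Period 1)Q(Period 1) = 904.25×7 + 9.32×33 = 6329.75 + 307.56 = 6637.31
link = 6062.45/6637.31 = 0.913390
Link Period 2→Period 3:
ΣP(Period 3)Q(Period 2) = 892.41×8 + 8.37×30 = 7139.28 + 251.1 = 7390.38
ΣP(Period 2)Q(Period 2) = 828.35×8 + 8.00×30 = 6626.8 + 240 = 6866.8
link = 7390.38/6866.8 = 1.076248
Chained index = 100 × 1.115970 × 0.913390 × 1.076248 = 109.7036

109.70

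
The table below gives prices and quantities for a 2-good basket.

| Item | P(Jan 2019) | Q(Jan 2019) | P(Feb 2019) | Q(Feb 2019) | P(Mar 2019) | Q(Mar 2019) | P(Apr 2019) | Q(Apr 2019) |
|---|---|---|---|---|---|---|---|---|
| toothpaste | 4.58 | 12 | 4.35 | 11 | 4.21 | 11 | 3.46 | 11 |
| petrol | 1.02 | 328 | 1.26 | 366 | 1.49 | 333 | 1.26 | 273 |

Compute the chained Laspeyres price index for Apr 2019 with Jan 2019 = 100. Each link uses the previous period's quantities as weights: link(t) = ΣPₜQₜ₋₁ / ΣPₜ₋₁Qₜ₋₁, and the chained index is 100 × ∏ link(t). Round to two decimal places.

117.18

Link Jan 2019→Feb 2019:
ΣP(Feb 2019)Q(Jan 2019) = 4.35×12 + 1.26×328 = 52.2 + 413.28 = 465.48
ΣP(Jan 2019)Q(Jan 2019) = 4.58×12 + 1.02×328 = 54.96 + 334.56 = 389.52
link = 465.48/389.52 = 1.195009
Link Feb 2019→Mar 2019:
ΣP(Mar 2019)Q(Feb 2019) = 4.21×11 + 1.49×366 = 46.31 + 545.34 = 591.65
ΣP(Feb 2019)Q(Feb 2019) = 4.35×11 + 1.26×366 = 47.85 + 461.16 = 509.01
link = 591.65/509.01 = 1.162354
Link Mar 2019→Apr 2019:
ΣP(Apr 2019)Q(Mar 2019) = 3.46×11 + 1.26×333 = 38.06 + 419.58 = 457.64
ΣP(Mar 2019)Q(Mar 2019) = 4.21×11 + 1.49×333 = 46.31 + 496.17 = 542.48
link = 457.64/542.48 = 0.843607
Chained index = 100 × 1.195009 × 1.162354 × 0.843607 = 117.1791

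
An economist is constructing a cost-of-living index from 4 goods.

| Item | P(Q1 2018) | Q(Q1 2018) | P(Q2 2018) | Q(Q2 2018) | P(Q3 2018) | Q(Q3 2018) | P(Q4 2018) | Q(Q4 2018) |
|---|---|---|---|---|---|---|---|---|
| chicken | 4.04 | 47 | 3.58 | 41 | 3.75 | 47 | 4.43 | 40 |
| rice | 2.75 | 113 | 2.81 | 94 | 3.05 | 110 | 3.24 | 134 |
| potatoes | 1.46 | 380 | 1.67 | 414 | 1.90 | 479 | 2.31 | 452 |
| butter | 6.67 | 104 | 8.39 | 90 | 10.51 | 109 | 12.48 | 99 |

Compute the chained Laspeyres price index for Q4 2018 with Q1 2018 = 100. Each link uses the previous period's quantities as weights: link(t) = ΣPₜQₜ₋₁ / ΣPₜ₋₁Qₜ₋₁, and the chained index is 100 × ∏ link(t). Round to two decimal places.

Link Q1 2018→Q2 2018:
ΣP(Q2 2018)Q(Q1 2018) = 3.58×47 + 2.81×113 + 1.67×380 + 8.39×104 = 168.26 + 317.53 + 634.6 + 872.56 = 1992.95
ΣP(Q1 2018)Q(Q1 2018) = 4.04×47 + 2.75×113 + 1.46×380 + 6.67×104 = 189.88 + 310.75 + 554.8 + 693.68 = 1749.11
link = 1992.95/1749.11 = 1.139408
Link Q2 2018→Q3 2018:
ΣP(Q3 2018)Q(Q2 2018) = 3.75×41 + 3.05×94 + 1.90×414 + 10.51×90 = 153.75 + 286.7 + 786.6 + 945.9 = 2172.95
ΣP(Q2 2018)Q(Q2 2018) = 3.58×41 + 2.81×94 + 1.67×414 + 8.39×90 = 146.78 + 264.14 + 691.38 + 755.1 = 1857.4
link = 2172.95/1857.4 = 1.169888
Link Q3 2018→Q4 2018:
ΣP(Q4 2018)Q(Q3 2018) = 4.43×47 + 3.24×110 + 2.31×479 + 12.48×109 = 208.21 + 356.4 + 1106.49 + 1360.32 = 3031.42
ΣP(Q3 2018)Q(Q3 2018) = 3.75×47 + 3.05×110 + 1.90×479 + 10.51×109 = 176.25 + 335.5 + 910.1 + 1145.59 = 2567.44
link = 3031.42/2567.44 = 1.180717
Chained index = 100 × 1.139408 × 1.169888 × 1.180717 = 157.3872

157.39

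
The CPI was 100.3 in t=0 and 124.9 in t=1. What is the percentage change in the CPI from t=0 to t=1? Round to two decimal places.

24.53%

Change = (124.9 − 100.3) / 100.3 × 100
       = 24.6 / 100.3 × 100 = 24.5264%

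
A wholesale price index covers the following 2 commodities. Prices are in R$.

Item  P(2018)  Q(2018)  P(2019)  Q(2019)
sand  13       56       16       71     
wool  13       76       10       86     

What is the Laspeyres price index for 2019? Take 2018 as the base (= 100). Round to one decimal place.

Laspeyres price index uses base-period quantities as weights.
ΣP(2019)·Q(2018) = 16×56 + 10×76 = 896 + 760 = 1656
ΣP(2018)·Q(2018) = 13×56 + 13×76 = 728 + 988 = 1716
Index = 1656 / 1716 × 100 = 96.5035

96.5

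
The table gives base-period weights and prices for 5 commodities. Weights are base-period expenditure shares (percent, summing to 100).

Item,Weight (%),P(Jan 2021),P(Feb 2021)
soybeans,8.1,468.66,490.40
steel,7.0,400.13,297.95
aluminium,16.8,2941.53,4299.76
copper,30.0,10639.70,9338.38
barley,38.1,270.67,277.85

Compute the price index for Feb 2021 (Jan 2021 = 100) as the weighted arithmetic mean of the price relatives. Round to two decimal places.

soybeans: 8.1 × (490.40/468.66) = 8.1 × 1.046388 = 8.4757
steel: 7.0 × (297.95/400.13) = 7.0 × 0.744633 = 5.2124
aluminium: 16.8 × (4299.76/2941.53) = 16.8 × 1.461743 = 24.5573
copper: 30.0 × (9338.38/10639.70) = 30.0 × 0.877692 = 26.3308
barley: 38.1 × (277.85/270.67) = 38.1 × 1.026527 = 39.1107
Index = Σ wᵢ·(p₁ᵢ/p₀ᵢ) = 8.4757 + 5.2124 + 24.5573 + 26.3308 + 39.1107 = 103.6869

103.69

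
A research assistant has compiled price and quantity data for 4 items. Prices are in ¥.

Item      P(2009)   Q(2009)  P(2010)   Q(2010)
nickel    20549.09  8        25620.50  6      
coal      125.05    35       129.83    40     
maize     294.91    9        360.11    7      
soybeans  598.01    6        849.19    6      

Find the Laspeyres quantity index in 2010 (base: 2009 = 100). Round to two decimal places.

Laspeyres quantity index uses base-period prices as weights.
ΣP(2009)·Q(2010) = 20549.09×6 + 125.05×40 + 294.91×7 + 598.01×6 = 123294.54 + 5002 + 2064.37 + 3588.06 = 133948.97
ΣP(2009)·Q(2009) = 20549.09×8 + 125.05×35 + 294.91×9 + 598.01×6 = 164392.72 + 4376.75 + 2654.19 + 3588.06 = 175011.72
Index = 133948.97 / 175011.72 × 100 = 76.5371

76.54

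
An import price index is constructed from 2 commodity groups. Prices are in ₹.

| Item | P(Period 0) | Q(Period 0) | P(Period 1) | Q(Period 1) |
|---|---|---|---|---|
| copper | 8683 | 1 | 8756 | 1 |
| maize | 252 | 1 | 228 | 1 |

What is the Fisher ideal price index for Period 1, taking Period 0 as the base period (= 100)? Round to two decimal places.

100.55

Laspeyres component (base-period weights):
ΣP(Period 1)Q(Period 0) = 8756×1 + 228×1 = 8756 + 228 = 8984
ΣP(Period 0)Q(Period 0) = 8683×1 + 252×1 = 8683 + 252 = 8935
L = 8984 / 8935 × 100 = 100.5484
Paasche component (current-period weights):
ΣP(Period 1)Q(Period 1) = 8756×1 + 228×1 = 8756 + 228 = 8984
ΣP(Period 0)Q(Period 1) = 8683×1 + 252×1 = 8683 + 252 = 8935
P = 8984 / 8935 × 100 = 100.5484
Fisher = √(L × P) = √(100.5484 × 100.5484) = 100.5484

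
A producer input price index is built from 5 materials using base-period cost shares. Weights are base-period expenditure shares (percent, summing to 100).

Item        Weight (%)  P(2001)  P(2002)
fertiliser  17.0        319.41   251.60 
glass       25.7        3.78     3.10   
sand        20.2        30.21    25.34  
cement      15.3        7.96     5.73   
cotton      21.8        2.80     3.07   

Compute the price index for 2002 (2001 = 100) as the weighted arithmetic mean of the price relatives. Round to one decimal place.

86.3

fertiliser: 17.0 × (251.60/319.41) = 17.0 × 0.787702 = 13.3909
glass: 25.7 × (3.10/3.78) = 25.7 × 0.820106 = 21.0767
sand: 20.2 × (25.34/30.21) = 20.2 × 0.838795 = 16.9437
cement: 15.3 × (5.73/7.96) = 15.3 × 0.719849 = 11.0137
cotton: 21.8 × (3.07/2.80) = 21.8 × 1.096429 = 23.9021
Index = Σ wᵢ·(p₁ᵢ/p₀ᵢ) = 13.3909 + 21.0767 + 16.9437 + 11.0137 + 23.9021 = 86.3272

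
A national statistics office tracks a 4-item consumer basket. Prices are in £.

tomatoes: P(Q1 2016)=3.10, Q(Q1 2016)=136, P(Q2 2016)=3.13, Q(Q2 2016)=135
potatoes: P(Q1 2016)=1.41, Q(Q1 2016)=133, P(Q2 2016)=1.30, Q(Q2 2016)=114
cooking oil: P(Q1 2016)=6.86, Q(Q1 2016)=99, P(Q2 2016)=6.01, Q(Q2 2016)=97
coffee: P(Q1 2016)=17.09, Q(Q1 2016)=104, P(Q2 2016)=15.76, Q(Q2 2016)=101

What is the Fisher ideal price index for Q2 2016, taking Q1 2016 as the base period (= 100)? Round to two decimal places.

Laspeyres component (base-period weights):
ΣP(Q2 2016)Q(Q1 2016) = 3.13×136 + 1.30×133 + 6.01×99 + 15.76×104 = 425.68 + 172.9 + 594.99 + 1639.04 = 2832.61
ΣP(Q1 2016)Q(Q1 2016) = 3.10×136 + 1.41×133 + 6.86×99 + 17.09×104 = 421.6 + 187.53 + 679.14 + 1777.36 = 3065.63
L = 2832.61 / 3065.63 × 100 = 92.3990
Paasche component (current-period weights):
ΣP(Q2 2016)Q(Q2 2016) = 3.13×135 + 1.30×114 + 6.01×97 + 15.76×101 = 422.55 + 148.2 + 582.97 + 1591.76 = 2745.48
ΣP(Q1 2016)Q(Q2 2016) = 3.10×135 + 1.41×114 + 6.86×97 + 17.09×101 = 418.5 + 160.74 + 665.42 + 1726.09 = 2970.75
P = 2745.48 / 2970.75 × 100 = 92.4171
Fisher = √(L × P) = √(92.3990 × 92.4171) = 92.4080

92.41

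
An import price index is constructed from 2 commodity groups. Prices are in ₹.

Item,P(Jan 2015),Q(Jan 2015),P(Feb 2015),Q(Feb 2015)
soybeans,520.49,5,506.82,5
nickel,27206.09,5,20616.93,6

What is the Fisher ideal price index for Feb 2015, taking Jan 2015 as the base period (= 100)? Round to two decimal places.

Laspeyres component (base-period weights):
ΣP(Feb 2015)Q(Jan 2015) = 506.82×5 + 20616.93×5 = 2534.1 + 103084.65 = 105618.75
ΣP(Jan 2015)Q(Jan 2015) = 520.49×5 + 27206.09×5 = 2602.45 + 136030.45 = 138632.9
L = 105618.75 / 138632.9 × 100 = 76.1859
Paasche component (current-period weights):
ΣP(Feb 2015)Q(Feb 2015) = 506.82×5 + 20616.93×6 = 2534.1 + 123701.58 = 126235.68
ΣP(Jan 2015)Q(Feb 2015) = 520.49×5 + 27206.09×6 = 2602.45 + 163236.54 = 165838.99
P = 126235.68 / 165838.99 × 100 = 76.1194
Fisher = √(L × P) = √(76.1859 × 76.1194) = 76.1527

76.15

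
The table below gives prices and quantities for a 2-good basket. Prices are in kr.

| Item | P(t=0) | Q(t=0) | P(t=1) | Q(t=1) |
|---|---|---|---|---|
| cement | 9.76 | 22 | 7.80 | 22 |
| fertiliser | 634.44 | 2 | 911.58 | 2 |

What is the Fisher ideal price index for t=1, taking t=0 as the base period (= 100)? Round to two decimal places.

Laspeyres component (base-period weights):
ΣP(t=1)Q(t=0) = 7.80×22 + 911.58×2 = 171.6 + 1823.16 = 1994.76
ΣP(t=0)Q(t=0) = 9.76×22 + 634.44×2 = 214.72 + 1268.88 = 1483.6
L = 1994.76 / 1483.6 × 100 = 134.4540
Paasche component (current-period weights):
ΣP(t=1)Q(t=1) = 7.80×22 + 911.58×2 = 171.6 + 1823.16 = 1994.76
ΣP(t=0)Q(t=1) = 9.76×22 + 634.44×2 = 214.72 + 1268.88 = 1483.6
P = 1994.76 / 1483.6 × 100 = 134.4540
Fisher = √(L × P) = √(134.4540 × 134.4540) = 134.4540

134.45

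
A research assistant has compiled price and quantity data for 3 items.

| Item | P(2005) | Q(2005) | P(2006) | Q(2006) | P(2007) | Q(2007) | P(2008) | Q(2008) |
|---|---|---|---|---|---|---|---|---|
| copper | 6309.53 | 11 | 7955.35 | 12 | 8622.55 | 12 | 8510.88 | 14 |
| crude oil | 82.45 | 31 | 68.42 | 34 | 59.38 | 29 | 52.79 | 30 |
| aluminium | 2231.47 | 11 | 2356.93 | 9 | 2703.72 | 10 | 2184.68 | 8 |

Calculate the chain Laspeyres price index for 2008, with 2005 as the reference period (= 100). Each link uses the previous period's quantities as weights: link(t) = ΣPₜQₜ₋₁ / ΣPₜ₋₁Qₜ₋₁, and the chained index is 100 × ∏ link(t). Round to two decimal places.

123.99

Link 2005→2006:
ΣP(2006)Q(2005) = 7955.35×11 + 68.42×31 + 2356.93×11 = 87508.85 + 2121.02 + 25926.23 = 115556.1
ΣP(2005)Q(2005) = 6309.53×11 + 82.45×31 + 2231.47×11 = 69404.83 + 2555.95 + 24546.17 = 96506.95
link = 115556.1/96506.95 = 1.197386
Link 2006→2007:
ΣP(2007)Q(2006) = 8622.55×12 + 59.38×34 + 2703.72×9 = 103470.6 + 2018.92 + 24333.48 = 129823
ΣP(2006)Q(2006) = 7955.35×12 + 68.42×34 + 2356.93×9 = 95464.2 + 2326.28 + 21212.37 = 119002.85
link = 129823/119002.85 = 1.090923
Link 2007→2008:
ΣP(2008)Q(2007) = 8510.88×12 + 52.79×29 + 2184.68×10 = 102130.56 + 1530.91 + 21846.8 = 125508.27
ΣP(2007)Q(2007) = 8622.55×12 + 59.38×29 + 2703.72×10 = 103470.6 + 1722.02 + 27037.2 = 132229.82
link = 125508.27/132229.82 = 0.949168
Chained index = 100 × 1.197386 × 1.090923 × 0.949168 = 123.9857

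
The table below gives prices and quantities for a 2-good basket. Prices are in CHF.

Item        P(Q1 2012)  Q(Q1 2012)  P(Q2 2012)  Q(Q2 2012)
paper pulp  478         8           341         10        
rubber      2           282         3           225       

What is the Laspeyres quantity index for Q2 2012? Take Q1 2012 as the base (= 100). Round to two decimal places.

Laspeyres quantity index uses base-period prices as weights.
ΣP(Q1 2012)·Q(Q2 2012) = 478×10 + 2×225 = 4780 + 450 = 5230
ΣP(Q1 2012)·Q(Q1 2012) = 478×8 + 2×282 = 3824 + 564 = 4388
Index = 5230 / 4388 × 100 = 119.1887

119.19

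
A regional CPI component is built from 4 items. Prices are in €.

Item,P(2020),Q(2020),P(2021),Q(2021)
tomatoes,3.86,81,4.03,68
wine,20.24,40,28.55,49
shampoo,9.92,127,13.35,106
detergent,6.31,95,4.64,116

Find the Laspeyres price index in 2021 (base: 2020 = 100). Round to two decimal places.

120.90

Laspeyres price index uses base-period quantities as weights.
ΣP(2021)·Q(2020) = 4.03×81 + 28.55×40 + 13.35×127 + 4.64×95 = 326.43 + 1142 + 1695.45 + 440.8 = 3604.68
ΣP(2020)·Q(2020) = 3.86×81 + 20.24×40 + 9.92×127 + 6.31×95 = 312.66 + 809.6 + 1259.84 + 599.45 = 2981.55
Index = 3604.68 / 2981.55 × 100 = 120.8995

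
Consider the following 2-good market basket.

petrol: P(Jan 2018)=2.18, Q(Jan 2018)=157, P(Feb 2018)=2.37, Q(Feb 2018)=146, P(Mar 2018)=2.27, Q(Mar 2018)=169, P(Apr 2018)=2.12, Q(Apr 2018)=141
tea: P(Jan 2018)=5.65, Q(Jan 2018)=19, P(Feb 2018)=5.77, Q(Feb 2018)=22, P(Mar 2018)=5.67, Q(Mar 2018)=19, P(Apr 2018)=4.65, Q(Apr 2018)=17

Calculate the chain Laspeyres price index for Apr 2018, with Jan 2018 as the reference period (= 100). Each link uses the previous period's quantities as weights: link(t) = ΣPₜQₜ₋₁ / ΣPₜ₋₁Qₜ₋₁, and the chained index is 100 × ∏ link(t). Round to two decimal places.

Link Jan 2018→Feb 2018:
ΣP(Feb 2018)Q(Jan 2018) = 2.37×157 + 5.77×19 = 372.09 + 109.63 = 481.72
ΣP(Jan 2018)Q(Jan 2018) = 2.18×157 + 5.65×19 = 342.26 + 107.35 = 449.61
link = 481.72/449.61 = 1.071417
Link Feb 2018→Mar 2018:
ΣP(Mar 2018)Q(Feb 2018) = 2.27×146 + 5.67×22 = 331.42 + 124.74 = 456.16
ΣP(Feb 2018)Q(Feb 2018) = 2.37×146 + 5.77×22 = 346.02 + 126.94 = 472.96
link = 456.16/472.96 = 0.964479
Link Mar 2018→Apr 2018:
ΣP(Apr 2018)Q(Mar 2018) = 2.12×169 + 4.65×19 = 358.28 + 88.35 = 446.63
ΣP(Mar 2018)Q(Mar 2018) = 2.27×169 + 5.67×19 = 383.63 + 107.73 = 491.36
link = 446.63/491.36 = 0.908967
Chained index = 100 × 1.071417 × 0.964479 × 0.908967 = 93.9290

93.93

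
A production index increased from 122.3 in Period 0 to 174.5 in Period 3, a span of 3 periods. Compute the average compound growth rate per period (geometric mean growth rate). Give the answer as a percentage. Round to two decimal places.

Growth factor = (174.5/122.3)^(1/3) = (1.426819)^(1/3) = 1.125787
Growth rate = 1.125787 − 1 = 0.125787 = 12.5787%

12.58%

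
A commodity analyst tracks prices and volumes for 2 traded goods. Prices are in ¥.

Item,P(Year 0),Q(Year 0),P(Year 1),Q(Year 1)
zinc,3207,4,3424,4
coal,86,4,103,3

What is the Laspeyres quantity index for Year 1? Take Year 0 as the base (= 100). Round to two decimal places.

99.35

Laspeyres quantity index uses base-period prices as weights.
ΣP(Year 0)·Q(Year 1) = 3207×4 + 86×3 = 12828 + 258 = 13086
ΣP(Year 0)·Q(Year 0) = 3207×4 + 86×4 = 12828 + 344 = 13172
Index = 13086 / 13172 × 100 = 99.3471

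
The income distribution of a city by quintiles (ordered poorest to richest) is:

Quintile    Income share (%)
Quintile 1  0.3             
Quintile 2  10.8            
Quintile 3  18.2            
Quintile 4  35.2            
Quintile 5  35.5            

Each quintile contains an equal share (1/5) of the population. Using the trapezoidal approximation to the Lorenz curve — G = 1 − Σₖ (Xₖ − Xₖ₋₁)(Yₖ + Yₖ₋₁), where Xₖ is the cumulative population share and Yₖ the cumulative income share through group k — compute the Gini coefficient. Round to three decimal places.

0.379

Cumulative income shares Yₖ: 0.0030, 0.1110, 0.2930, 0.6450, 1.0000
Σ (Xₖ−Xₖ₋₁)(Yₖ+Yₖ₋₁) = (1/5)(0.0030+0.0000) + (1/5)(0.1110+0.0030) + (1/5)(0.2930+0.1110) + (1/5)(0.6450+0.2930) + (1/5)(1.0000+0.6450)
  = 0.0006 + 0.0228 + 0.0808 + 0.1876 + 0.3290 = 0.6208
G = 1 − 0.6208 = 0.3792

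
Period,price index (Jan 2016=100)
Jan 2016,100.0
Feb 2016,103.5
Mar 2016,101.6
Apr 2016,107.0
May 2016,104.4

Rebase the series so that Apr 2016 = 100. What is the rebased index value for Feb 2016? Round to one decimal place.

96.7

Rebased(Feb 2016) = 103.5 / 107.0 × 100 = 96.7290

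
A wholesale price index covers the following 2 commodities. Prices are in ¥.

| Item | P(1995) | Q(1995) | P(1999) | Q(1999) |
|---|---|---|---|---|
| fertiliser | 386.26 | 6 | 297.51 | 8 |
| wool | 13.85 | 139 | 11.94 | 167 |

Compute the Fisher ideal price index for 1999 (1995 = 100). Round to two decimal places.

81.07

Laspeyres component (base-period weights):
ΣP(1999)Q(1995) = 297.51×6 + 11.94×139 = 1785.06 + 1659.66 = 3444.72
ΣP(1995)Q(1995) = 386.26×6 + 13.85×139 = 2317.56 + 1925.15 = 4242.71
L = 3444.72 / 4242.71 × 100 = 81.1915
Paasche component (current-period weights):
ΣP(1999)Q(1999) = 297.51×8 + 11.94×167 = 2380.08 + 1993.98 = 4374.06
ΣP(1995)Q(1999) = 386.26×8 + 13.85×167 = 3090.08 + 2312.95 = 5403.03
P = 4374.06 / 5403.03 × 100 = 80.9557
Fisher = √(L × P) = √(81.1915 × 80.9557) = 81.0735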